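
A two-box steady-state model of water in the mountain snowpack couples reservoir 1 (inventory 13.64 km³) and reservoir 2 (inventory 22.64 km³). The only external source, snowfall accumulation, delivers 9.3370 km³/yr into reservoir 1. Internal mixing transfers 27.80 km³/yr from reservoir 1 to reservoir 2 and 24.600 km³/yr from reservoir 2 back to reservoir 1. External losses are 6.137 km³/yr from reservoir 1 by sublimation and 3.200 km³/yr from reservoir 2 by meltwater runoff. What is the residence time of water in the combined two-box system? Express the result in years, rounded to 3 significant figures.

3.89 yr

Residence time in the combined system uses the total inventory and the total *external* removal — internal exchanges between the two boxes cancel.
M_total = 13.64 + 22.64 = 36.280 km³.
ΣF_external_out = 6.137 + 3.200 = 9.3370 km³/yr.
τ = M_total / ΣF_ext = 36.280 / 9.3370 = 3.886 yr.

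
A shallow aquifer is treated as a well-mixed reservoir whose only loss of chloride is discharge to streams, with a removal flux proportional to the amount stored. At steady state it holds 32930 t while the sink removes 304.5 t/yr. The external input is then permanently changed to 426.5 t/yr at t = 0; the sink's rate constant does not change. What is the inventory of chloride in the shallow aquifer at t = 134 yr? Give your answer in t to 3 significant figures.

42300 t

τ = M₀/F₀ = 32930/304.5 = 108.1 yr; rate constant k = 1/τ.
New steady state M_∞ = F₁/k = F₁·τ = 426.5 × 108.1 = 46124 t.
M(t) = M_∞ + (M₀ − M_∞)·e^(−t/τ); t/τ = 134/108.1 = 1.239, so e^(−t/τ) = 0.2896.
M(t) = 46124 − 13190 × 0.2896 = 42302 t.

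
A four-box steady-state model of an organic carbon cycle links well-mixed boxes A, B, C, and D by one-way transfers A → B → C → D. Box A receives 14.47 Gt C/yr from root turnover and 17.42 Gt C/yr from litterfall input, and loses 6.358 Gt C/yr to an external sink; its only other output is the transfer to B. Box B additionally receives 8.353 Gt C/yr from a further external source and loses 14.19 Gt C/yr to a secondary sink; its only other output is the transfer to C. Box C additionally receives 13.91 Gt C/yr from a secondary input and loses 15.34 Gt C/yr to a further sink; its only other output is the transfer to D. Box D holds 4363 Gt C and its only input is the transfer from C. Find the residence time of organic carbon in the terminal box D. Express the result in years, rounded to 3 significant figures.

Box A: F(A→B) = (14.47 + 17.42) − 6.358 = 25.532 Gt C/yr.
Box B: F(B→C) = (25.532 + 8.353) − 14.19 = 19.695 Gt C/yr.
Box C: F(C→D) = (19.695 + 13.91) − 15.34 = 18.265 Gt C/yr.
Box D throughput = its input = 18.265 Gt C/yr; τ = 4363 / 18.265 = 238.9 yr.

239 yr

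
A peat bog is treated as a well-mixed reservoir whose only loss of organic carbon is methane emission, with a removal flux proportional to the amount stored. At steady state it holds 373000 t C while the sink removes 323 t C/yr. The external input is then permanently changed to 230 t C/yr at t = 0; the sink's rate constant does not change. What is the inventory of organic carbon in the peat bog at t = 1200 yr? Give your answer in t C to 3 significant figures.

304000 t C

Residence time τ = M₀/F₀ = 1155 yr. The eventual steady state is M_∞ = M₀·(F₁/F₀) = 373000 × 230/323 = 265600 t C.
The anomaly ΔM(t) = M(t) − M_∞ decays as ΔM₀·e^(−t/τ) with ΔM₀ = 373000 − 265600 = 107400 t C.
At t = 1200 yr, e^(−t/τ) = e^(−1.039) = 0.3538, so ΔM = 37990 t C and M = 265600 + 37990 = 303600 t C.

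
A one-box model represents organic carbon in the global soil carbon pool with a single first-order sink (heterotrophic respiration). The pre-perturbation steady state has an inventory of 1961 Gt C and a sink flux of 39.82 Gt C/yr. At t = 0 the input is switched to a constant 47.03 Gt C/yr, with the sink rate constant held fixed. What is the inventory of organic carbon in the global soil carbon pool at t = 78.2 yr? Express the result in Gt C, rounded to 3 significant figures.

The sink rate constant is k = F₀/M₀ = 39.82/1961 = 0.02031 yr⁻¹.
Solving dM/dt = F₁ − kM with M(0) = M₀ gives M(t) = F₁/k + (M₀ − F₁/k)·e^(−kt).
F₁/k = 47.03/0.02031 = 2316.1 Gt C; kt = 0.02031 × 78.2 = 1.588, e^(−kt) = 0.2043.
M(78.2) = 2316.1 + (1961 − 2316.1) × 0.2043 = 2316.1 − 72.56 = 2243.5 Gt C.

2240 Gt C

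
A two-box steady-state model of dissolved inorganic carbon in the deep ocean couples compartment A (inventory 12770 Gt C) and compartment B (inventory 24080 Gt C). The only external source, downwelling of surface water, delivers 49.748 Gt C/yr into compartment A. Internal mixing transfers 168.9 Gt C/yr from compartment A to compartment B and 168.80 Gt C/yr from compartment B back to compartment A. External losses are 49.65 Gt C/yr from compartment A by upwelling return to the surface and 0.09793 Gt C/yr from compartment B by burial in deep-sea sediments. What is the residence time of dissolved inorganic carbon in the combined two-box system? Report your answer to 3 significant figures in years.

For the system as a whole, the A↔B exchange is internal and contributes nothing to the throughput; only the external sinks remove mass.
M_total = 12770 + 24080 = 36850 Gt C.
ΣF_external_out = 49.65 + 0.09793 = 49.748 Gt C/yr.
τ = M_total / ΣF_ext = 36850 / 49.748 = 740.7 yr.

741 yr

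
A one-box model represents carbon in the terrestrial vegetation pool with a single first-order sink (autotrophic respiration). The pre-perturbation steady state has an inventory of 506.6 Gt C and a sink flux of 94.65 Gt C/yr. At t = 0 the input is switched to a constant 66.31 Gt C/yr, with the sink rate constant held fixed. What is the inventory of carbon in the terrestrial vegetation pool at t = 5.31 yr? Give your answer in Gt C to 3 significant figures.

411 Gt C

Residence time τ = M₀/F₀ = 5.352 yr. The eventual steady state is M_∞ = M₀·(F₁/F₀) = 506.6 × 66.31/94.65 = 354.91 Gt C.
The anomaly ΔM(t) = M(t) − M_∞ decays as ΔM₀·e^(−t/τ) with ΔM₀ = 506.6 − 354.91 = 151.7 Gt C.
At t = 5.31 yr, e^(−t/τ) = e^(−0.9921) = 0.3708, so ΔM = 56.25 Gt C and M = 354.91 + 56.25 = 411.16 Gt C.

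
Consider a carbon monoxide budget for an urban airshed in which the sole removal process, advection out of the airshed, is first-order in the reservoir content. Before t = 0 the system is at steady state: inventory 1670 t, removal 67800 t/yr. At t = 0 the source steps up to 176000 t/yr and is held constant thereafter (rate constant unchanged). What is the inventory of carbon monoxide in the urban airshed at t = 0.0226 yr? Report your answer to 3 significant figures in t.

3270 t

τ = M₀/F₀ = 1670/67800 = 0.02463 yr; rate constant k = 1/τ.
New steady state M_∞ = F₁/k = F₁·τ = 176000 × 0.02463 = 4335.1 t.
M(t) = M_∞ + (M₀ − M_∞)·e^(−t/τ); t/τ = 0.0226/0.02463 = 0.9175, so e^(−t/τ) = 0.3995.
M(t) = 4335.1 − 2665 × 0.3995 = 3270.4 t.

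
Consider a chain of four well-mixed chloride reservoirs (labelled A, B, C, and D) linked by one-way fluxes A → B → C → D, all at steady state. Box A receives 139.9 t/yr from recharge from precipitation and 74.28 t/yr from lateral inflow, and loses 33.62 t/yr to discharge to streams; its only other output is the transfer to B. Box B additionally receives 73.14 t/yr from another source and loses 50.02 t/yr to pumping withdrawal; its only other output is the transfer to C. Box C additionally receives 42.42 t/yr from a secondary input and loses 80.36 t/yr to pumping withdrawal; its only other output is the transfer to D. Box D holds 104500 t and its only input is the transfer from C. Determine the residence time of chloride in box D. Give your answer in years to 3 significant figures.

Box A: F(A→B) = (139.9 + 74.28) − 33.62 = 180.56 t/yr.
Box B: F(B→C) = (180.56 + 73.14) − 50.02 = 203.68 t/yr.
Box C: F(C→D) = (203.68 + 42.42) − 80.36 = 165.74 t/yr.
Box D throughput = its input = 165.74 t/yr; τ = 104500 / 165.74 = 630.5 yr.

631 yr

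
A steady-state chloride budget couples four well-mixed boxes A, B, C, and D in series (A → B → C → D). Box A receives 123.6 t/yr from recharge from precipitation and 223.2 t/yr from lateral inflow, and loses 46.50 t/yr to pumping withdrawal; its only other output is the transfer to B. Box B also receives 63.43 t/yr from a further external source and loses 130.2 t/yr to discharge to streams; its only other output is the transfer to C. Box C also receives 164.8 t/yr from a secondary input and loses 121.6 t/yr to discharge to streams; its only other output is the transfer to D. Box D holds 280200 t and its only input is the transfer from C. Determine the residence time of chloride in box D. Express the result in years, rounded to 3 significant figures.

Box A: F(A→B) = (123.6 + 223.2) − 46.50 = 300.30 t/yr.
Box B: F(B→C) = (300.30 + 63.43) − 130.2 = 233.53 t/yr.
Box C: F(C→D) = (233.53 + 164.8) − 121.6 = 276.73 t/yr.
Box D throughput = its input = 276.73 t/yr; τ = 280200 / 276.73 = 1013 yr.

1010 yr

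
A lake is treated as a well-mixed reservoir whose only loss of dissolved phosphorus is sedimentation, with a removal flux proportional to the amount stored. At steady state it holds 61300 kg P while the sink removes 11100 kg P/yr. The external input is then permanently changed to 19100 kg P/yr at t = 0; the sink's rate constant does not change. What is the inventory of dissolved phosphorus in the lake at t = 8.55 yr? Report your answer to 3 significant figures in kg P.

96100 kg P

The sink rate constant is k = F₀/M₀ = 11100/61300 = 0.1811 yr⁻¹.
Solving dM/dt = F₁ − kM with M(0) = M₀ gives M(t) = F₁/k + (M₀ − F₁/k)·e^(−kt).
F₁/k = 19100/0.1811 = 105480 kg P; kt = 0.1811 × 8.55 = 1.548, e^(−kt) = 0.2126.
M(8.55) = 105480 + (61300 − 105480) × 0.2126 = 105480 − 9394 = 96086 kg P.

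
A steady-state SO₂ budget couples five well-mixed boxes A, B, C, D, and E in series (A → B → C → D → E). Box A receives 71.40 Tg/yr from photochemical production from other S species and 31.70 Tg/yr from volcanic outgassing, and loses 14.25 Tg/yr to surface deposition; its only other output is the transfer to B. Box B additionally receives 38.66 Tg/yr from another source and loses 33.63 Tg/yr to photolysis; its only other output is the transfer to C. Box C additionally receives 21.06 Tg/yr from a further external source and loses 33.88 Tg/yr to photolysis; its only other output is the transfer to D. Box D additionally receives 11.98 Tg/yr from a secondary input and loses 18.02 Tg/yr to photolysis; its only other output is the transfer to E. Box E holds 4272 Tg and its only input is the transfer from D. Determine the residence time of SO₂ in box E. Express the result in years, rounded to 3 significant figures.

Box A: F(A→B) = (71.40 + 31.70) − 14.25 = 88.850 Tg/yr.
Box B: F(B→C) = (88.850 + 38.66) − 33.63 = 93.880 Tg/yr.
Box C: F(C→D) = (93.880 + 21.06) − 33.88 = 81.060 Tg/yr.
Box D: F(D→E) = (81.060 + 11.98) − 18.02 = 75.020 Tg/yr.
Box E throughput = its input = 75.020 Tg/yr; τ = 4272 / 75.020 = 56.94 yr.

56.9 yr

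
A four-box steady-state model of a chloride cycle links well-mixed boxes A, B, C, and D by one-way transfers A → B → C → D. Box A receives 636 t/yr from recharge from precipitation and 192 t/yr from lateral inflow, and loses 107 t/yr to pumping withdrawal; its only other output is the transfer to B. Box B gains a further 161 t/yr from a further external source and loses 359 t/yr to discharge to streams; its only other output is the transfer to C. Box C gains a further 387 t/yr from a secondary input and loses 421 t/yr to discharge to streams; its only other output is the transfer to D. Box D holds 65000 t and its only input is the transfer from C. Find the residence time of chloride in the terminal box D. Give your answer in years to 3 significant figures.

Box A: F(A→B) = (636 + 192) − 107 = 721.00 t/yr.
Box B: F(B→C) = (721.00 + 161) − 359 = 523.00 t/yr.
Box C: F(C→D) = (523.00 + 387) − 421 = 489.00 t/yr.
Box D throughput = its input = 489.00 t/yr; τ = 65000 / 489.00 = 132.9 yr.

133 yr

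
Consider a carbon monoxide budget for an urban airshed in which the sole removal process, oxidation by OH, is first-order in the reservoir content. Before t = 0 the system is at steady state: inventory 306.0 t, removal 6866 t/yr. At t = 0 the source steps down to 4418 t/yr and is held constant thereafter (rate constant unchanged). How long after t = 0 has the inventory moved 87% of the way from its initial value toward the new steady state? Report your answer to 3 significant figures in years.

τ = M₀/F₀ = 306.0/6866 = 0.04457 yr.
The remaining gap fraction is e^(−t/τ); 87% covered ⇒ e^(−t/τ) = 0.130.
t = −τ ln(0.130) = 0.04457 × 2.040 = 0.09093 yr.

0.0909 yr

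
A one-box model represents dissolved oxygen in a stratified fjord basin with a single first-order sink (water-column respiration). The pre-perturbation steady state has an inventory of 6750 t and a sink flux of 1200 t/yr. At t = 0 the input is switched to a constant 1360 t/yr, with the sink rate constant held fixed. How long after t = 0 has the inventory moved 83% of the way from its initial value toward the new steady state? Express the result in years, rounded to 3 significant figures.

9.97 yr

τ = M₀/F₀ = 6750/1200 = 5.625 yr.
The remaining gap fraction is e^(−t/τ); 83% covered ⇒ e^(−t/τ) = 0.170.
t = −τ ln(0.170) = 5.625 × 1.772 = 9.967 yr.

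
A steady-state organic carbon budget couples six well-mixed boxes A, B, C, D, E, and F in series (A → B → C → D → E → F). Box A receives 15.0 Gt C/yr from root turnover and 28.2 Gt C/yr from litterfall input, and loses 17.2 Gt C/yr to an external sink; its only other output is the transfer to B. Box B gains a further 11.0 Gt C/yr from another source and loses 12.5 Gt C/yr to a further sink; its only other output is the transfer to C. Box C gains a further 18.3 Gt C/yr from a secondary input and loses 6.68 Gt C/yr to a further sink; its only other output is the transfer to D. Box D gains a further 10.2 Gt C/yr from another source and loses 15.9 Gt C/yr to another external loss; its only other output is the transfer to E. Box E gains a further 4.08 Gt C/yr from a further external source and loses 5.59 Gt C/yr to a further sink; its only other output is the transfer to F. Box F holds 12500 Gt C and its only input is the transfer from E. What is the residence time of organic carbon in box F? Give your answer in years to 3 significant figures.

Box A: F(A→B) = (15.0 + 28.2) − 17.2 = 26.000 Gt C/yr.
Box B: F(B→C) = (26.000 + 11.0) − 12.5 = 24.500 Gt C/yr.
Box C: F(C→D) = (24.500 + 18.3) − 6.68 = 36.120 Gt C/yr.
Box D: F(D→E) = (36.120 + 10.2) − 15.9 = 30.420 Gt C/yr.
Box E: F(E→F) = (30.420 + 4.08) − 5.59 = 28.910 Gt C/yr.
Box F throughput = its input = 28.910 Gt C/yr; τ = 12500 / 28.910 = 432.4 yr.

432 yr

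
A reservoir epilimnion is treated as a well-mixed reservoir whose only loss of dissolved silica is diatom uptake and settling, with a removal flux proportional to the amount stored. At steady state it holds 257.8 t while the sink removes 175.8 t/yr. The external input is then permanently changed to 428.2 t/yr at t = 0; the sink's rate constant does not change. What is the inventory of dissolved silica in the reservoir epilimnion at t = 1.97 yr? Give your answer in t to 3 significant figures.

531 t

Residence time τ = M₀/F₀ = 1.466 yr. The eventual steady state is M_∞ = M₀·(F₁/F₀) = 257.8 × 428.2/175.8 = 627.93 t.
The anomaly ΔM(t) = M(t) − M_∞ decays as ΔM₀·e^(−t/τ) with ΔM₀ = 257.8 − 627.93 = −370.1 t.
At t = 1.97 yr, e^(−t/τ) = e^(−1.343) = 0.2610, so ΔM = −96.59 t and M = 627.93 − 96.59 = 531.34 t.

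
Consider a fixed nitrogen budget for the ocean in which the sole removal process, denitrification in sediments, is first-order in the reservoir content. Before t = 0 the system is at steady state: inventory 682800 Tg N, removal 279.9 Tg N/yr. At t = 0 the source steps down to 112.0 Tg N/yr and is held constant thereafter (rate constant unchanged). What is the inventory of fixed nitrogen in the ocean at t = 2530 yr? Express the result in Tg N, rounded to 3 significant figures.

418000 Tg N

τ = M₀/F₀ = 682800/279.9 = 2439 yr; rate constant k = 1/τ.
New steady state M_∞ = F₁/k = F₁·τ = 112.0 × 2439 = 273220 Tg N.
M(t) = M_∞ + (M₀ − M_∞)·e^(−t/τ); t/τ = 2530/2439 = 1.037, so e^(−t/τ) = 0.3545.
M(t) = 273220 + 409600 × 0.3545 = 418400 Tg N.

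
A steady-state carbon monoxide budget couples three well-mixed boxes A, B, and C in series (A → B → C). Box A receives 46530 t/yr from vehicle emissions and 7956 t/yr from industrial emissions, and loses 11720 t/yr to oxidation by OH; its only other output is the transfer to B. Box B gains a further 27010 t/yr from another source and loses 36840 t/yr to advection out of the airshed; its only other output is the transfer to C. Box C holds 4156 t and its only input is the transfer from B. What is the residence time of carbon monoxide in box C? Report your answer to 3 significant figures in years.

0.126 yr

Box A: F(A→B) = (46530 + 7956) − 11720 = 42766 t/yr.
Box B: F(B→C) = (42766 + 27010) − 36840 = 32936 t/yr.
Box C throughput = its input = 32936 t/yr; τ = 4156 / 32936 = 0.1262 yr.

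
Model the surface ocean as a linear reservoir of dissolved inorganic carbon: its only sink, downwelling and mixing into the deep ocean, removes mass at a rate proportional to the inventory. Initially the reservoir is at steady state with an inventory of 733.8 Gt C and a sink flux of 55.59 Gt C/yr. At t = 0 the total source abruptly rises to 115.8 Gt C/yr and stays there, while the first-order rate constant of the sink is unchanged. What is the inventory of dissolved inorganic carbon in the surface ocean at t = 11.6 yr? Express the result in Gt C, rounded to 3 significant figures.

τ = M₀/F₀ = 733.8/55.59 = 13.20 yr; rate constant k = 1/τ.
New steady state M_∞ = F₁/k = F₁·τ = 115.8 × 13.20 = 1528.6 Gt C.
M(t) = M_∞ + (M₀ − M_∞)·e^(−t/τ); t/τ = 11.6/13.20 = 0.8788, so e^(−t/τ) = 0.4153.
M(t) = 1528.6 − 794.8 × 0.4153 = 1198.5 Gt C.

1200 Gt C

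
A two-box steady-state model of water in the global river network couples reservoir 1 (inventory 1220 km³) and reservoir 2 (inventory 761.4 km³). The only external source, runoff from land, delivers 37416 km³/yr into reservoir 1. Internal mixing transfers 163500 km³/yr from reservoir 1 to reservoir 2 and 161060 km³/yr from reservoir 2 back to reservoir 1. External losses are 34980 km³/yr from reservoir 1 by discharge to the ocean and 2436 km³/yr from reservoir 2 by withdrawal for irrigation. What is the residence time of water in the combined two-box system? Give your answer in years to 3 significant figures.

0.0530 yr

Residence time in the combined system uses the total inventory and the total *external* removal — internal exchanges between the two boxes cancel.
M_total = 1220 + 761.4 = 1981.4 km³.
ΣF_external_out = 34980 + 2436 = 37416 km³/yr.
τ = M_total / ΣF_ext = 1981.4 / 37416 = 0.05296 yr.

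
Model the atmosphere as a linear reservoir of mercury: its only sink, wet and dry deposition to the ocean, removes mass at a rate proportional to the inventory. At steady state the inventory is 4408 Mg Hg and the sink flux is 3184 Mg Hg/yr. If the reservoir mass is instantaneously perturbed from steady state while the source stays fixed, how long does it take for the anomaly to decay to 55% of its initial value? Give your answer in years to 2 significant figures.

For a linear reservoir the anomaly decays as exp(−t/τ) with τ = M/F = 4408/3184 = 1.384 yr.
exp(−t/τ) = 0.55 ⇒ t = −τ ln(0.55) = 1.384 × 0.5978 = 0.8277 yr.

0.83 yr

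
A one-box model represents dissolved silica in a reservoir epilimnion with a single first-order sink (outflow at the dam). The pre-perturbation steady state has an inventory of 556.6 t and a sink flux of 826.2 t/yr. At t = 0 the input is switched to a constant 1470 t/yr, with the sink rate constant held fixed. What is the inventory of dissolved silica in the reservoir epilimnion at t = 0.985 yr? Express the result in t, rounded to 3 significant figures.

890 t

The sink rate constant is k = F₀/M₀ = 826.2/556.6 = 1.484 yr⁻¹.
Solving dM/dt = F₁ − kM with M(0) = M₀ gives M(t) = F₁/k + (M₀ − F₁/k)·e^(−kt).
F₁/k = 1470/1.484 = 990.32 t; kt = 1.484 × 0.985 = 1.462, e^(−kt) = 0.2317.
M(0.985) = 990.32 + (556.6 − 990.32) × 0.2317 = 990.32 − 100.5 = 889.81 t.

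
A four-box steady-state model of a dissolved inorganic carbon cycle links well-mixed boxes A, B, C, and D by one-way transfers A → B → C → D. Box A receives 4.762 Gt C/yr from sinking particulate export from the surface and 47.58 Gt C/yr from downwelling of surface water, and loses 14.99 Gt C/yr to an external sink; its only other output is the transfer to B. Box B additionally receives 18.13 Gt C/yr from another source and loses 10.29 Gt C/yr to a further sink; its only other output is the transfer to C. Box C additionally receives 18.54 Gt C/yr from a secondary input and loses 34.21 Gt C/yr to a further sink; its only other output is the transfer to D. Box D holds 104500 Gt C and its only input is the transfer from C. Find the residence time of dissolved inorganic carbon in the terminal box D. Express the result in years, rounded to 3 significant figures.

Box A: F(A→B) = (4.762 + 47.58) − 14.99 = 37.352 Gt C/yr.
Box B: F(B→C) = (37.352 + 18.13) − 10.29 = 45.192 Gt C/yr.
Box C: F(C→D) = (45.192 + 18.54) − 34.21 = 29.522 Gt C/yr.
Box D throughput = its input = 29.522 Gt C/yr; τ = 104500 / 29.522 = 3540 yr.

3540 yr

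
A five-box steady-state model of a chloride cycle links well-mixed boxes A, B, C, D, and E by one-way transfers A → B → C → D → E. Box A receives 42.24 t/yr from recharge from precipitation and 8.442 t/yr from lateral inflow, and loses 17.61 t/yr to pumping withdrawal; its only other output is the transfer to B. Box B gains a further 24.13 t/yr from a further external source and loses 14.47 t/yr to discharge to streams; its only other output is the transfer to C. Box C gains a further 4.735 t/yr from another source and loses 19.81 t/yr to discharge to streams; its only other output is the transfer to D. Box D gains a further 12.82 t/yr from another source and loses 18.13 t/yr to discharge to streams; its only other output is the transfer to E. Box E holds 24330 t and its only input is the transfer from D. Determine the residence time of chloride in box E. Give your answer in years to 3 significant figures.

1090 yr

Box A: F(A→B) = (42.24 + 8.442) − 17.61 = 33.072 t/yr.
Box B: F(B→C) = (33.072 + 24.13) − 14.47 = 42.732 t/yr.
Box C: F(C→D) = (42.732 + 4.735) − 19.81 = 27.657 t/yr.
Box D: F(D→E) = (27.657 + 12.82) − 18.13 = 22.347 t/yr.
Box E throughput = its input = 22.347 t/yr; τ = 24330 / 22.347 = 1089 yr.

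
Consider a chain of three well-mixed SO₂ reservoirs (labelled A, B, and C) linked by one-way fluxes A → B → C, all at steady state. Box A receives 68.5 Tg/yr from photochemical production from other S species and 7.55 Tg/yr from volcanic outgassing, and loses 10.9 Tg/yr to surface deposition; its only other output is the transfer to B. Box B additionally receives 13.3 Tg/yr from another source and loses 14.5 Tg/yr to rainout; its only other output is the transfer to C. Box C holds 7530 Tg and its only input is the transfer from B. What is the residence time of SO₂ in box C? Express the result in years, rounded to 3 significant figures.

Box A: F(A→B) = (68.5 + 7.55) − 10.9 = 65.150 Tg/yr.
Box B: F(B→C) = (65.150 + 13.3) − 14.5 = 63.950 Tg/yr.
Box C throughput = its input = 63.950 Tg/yr; τ = 7530 / 63.950 = 117.7 yr.

118 yr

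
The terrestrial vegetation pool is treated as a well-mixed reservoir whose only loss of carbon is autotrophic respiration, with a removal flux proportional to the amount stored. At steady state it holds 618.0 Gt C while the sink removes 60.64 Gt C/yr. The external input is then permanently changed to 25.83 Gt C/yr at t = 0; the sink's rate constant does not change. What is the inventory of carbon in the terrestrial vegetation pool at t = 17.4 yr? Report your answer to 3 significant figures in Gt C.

328 Gt C

τ = M₀/F₀ = 618.0/60.64 = 10.19 yr; rate constant k = 1/τ.
New steady state M_∞ = F₁/k = F₁·τ = 25.83 × 10.19 = 263.24 Gt C.
M(t) = M_∞ + (M₀ − M_∞)·e^(−t/τ); t/τ = 17.4/10.19 = 1.707, so e^(−t/τ) = 0.1813.
M(t) = 263.24 + 354.8 × 0.1813 = 327.58 Gt C.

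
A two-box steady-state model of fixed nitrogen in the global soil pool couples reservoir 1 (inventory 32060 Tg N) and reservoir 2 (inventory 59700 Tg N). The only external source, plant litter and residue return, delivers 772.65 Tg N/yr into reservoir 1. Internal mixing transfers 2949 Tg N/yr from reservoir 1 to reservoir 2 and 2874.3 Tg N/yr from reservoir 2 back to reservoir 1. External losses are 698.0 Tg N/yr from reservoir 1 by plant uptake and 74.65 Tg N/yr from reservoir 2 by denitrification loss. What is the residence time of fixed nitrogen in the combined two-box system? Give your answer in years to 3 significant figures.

Treat the two boxes together as one reservoir: the mixing fluxes between them are internal recycling, so τ = ΣM / Σ(external losses).
M_total = 32060 + 59700 = 91760 Tg N.
ΣF_external_out = 698.0 + 74.65 = 772.65 Tg N/yr.
τ = M_total / ΣF_ext = 91760 / 772.65 = 118.8 yr.

119 yr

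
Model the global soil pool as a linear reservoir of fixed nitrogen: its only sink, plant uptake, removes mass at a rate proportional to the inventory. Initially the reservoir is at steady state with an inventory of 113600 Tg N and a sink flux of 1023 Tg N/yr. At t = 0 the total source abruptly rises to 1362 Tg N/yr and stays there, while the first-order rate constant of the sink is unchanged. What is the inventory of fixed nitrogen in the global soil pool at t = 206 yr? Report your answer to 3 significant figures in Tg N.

The sink rate constant is k = F₀/M₀ = 1023/113600 = 0.009005 yr⁻¹.
Solving dM/dt = F₁ − kM with M(0) = M₀ gives M(t) = F₁/k + (M₀ − F₁/k)·e^(−kt).
F₁/k = 1362/0.009005 = 151240 Tg N; kt = 0.009005 × 206 = 1.855, e^(−kt) = 0.1564.
M(206) = 151240 + (113600 − 151240) × 0.1564 = 151240 − 5889 = 145360 Tg N.

145000 Tg N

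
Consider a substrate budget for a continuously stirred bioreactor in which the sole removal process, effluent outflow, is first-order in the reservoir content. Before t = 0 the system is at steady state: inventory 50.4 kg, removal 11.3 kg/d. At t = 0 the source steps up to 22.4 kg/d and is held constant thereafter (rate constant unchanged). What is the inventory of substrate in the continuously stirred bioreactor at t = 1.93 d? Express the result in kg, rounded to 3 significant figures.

The sink rate constant is k = F₀/M₀ = 11.3/50.4 = 0.2242 d⁻¹.
Solving dM/dt = F₁ − kM with M(0) = M₀ gives M(t) = F₁/k + (M₀ − F₁/k)·e^(−kt).
F₁/k = 22.4/0.2242 = 99.908 kg; kt = 0.2242 × 1.93 = 0.4327, e^(−kt) = 0.6487.
M(1.93) = 99.908 + (50.4 − 99.908) × 0.6487 = 99.908 − 32.12 = 67.790 kg.

67.8 kg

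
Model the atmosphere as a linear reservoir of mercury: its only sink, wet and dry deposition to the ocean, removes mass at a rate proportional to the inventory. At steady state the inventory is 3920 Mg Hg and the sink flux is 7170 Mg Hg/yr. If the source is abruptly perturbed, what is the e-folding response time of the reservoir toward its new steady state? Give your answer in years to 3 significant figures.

For a linear reservoir the response time equals the residence time τ = M/F.
τ = 3920 / 7170 = 0.5467 yr.

0.547 yr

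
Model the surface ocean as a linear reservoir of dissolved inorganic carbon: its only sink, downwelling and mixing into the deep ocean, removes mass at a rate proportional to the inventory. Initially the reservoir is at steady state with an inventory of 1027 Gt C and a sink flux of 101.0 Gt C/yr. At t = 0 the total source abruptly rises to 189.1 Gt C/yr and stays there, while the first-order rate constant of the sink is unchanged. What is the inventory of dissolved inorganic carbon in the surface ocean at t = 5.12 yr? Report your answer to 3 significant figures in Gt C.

1380 Gt C

The sink rate constant is k = F₀/M₀ = 101.0/1027 = 0.09834 yr⁻¹.
Solving dM/dt = F₁ − kM with M(0) = M₀ gives M(t) = F₁/k + (M₀ − F₁/k)·e^(−kt).
F₁/k = 189.1/0.09834 = 1922.8 Gt C; kt = 0.09834 × 5.12 = 0.5035, e^(−kt) = 0.6044.
M(5.12) = 1922.8 + (1027 − 1922.8) × 0.6044 = 1922.8 − 541.4 = 1381.4 Gt C.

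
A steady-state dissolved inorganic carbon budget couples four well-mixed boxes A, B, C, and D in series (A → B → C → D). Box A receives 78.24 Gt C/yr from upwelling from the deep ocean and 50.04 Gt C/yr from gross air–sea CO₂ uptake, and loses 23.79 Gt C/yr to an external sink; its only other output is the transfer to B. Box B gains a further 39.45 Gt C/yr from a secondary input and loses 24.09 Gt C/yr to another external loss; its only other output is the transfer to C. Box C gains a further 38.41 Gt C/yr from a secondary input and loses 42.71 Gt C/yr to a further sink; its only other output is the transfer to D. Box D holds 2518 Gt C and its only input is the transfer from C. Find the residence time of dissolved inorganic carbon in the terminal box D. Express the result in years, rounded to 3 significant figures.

Box A: F(A→B) = (78.24 + 50.04) − 23.79 = 104.49 Gt C/yr.
Box B: F(B→C) = (104.49 + 39.45) − 24.09 = 119.85 Gt C/yr.
Box C: F(C→D) = (119.85 + 38.41) − 42.71 = 115.55 Gt C/yr.
Box D throughput = its input = 115.55 Gt C/yr; τ = 2518 / 115.55 = 21.79 yr.

21.8 yr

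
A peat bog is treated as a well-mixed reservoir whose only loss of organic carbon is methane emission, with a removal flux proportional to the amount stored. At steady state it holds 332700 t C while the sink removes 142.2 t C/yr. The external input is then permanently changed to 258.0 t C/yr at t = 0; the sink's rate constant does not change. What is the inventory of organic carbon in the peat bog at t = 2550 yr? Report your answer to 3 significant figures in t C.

τ = M₀/F₀ = 332700/142.2 = 2340 yr; rate constant k = 1/τ.
New steady state M_∞ = F₁/k = F₁·τ = 258.0 × 2340 = 603630 t C.
M(t) = M_∞ + (M₀ − M_∞)·e^(−t/τ); t/τ = 2550/2340 = 1.090, so e^(−t/τ) = 0.3362.
M(t) = 603630 − 270900 × 0.3362 = 512530 t C.

513000 t C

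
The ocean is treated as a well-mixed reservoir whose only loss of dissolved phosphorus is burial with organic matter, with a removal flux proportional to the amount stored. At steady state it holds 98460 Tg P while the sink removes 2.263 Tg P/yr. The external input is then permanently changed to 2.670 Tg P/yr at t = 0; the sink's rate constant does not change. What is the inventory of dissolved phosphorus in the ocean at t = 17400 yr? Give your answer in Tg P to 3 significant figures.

τ = M₀/F₀ = 98460/2.263 = 43510 yr; rate constant k = 1/τ.
New steady state M_∞ = F₁/k = F₁·τ = 2.670 × 43510 = 116170 Tg P.
M(t) = M_∞ + (M₀ − M_∞)·e^(−t/τ); t/τ = 17400/43510 = 0.3999, so e^(−t/τ) = 0.6704.
M(t) = 116170 − 17710 × 0.6704 = 104300 Tg P.

104000 Tg P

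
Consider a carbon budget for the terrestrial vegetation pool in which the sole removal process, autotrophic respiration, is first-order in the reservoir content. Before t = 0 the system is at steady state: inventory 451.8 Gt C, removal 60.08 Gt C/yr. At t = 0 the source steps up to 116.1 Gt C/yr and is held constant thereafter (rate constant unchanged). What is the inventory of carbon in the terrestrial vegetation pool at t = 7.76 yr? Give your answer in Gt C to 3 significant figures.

723 Gt C

The sink rate constant is k = F₀/M₀ = 60.08/451.8 = 0.1330 yr⁻¹.
Solving dM/dt = F₁ − kM with M(0) = M₀ gives M(t) = F₁/k + (M₀ − F₁/k)·e^(−kt).
F₁/k = 116.1/0.1330 = 873.07 Gt C; kt = 0.1330 × 7.76 = 1.032, e^(−kt) = 0.3563.
M(7.76) = 873.07 + (451.8 − 873.07) × 0.3563 = 873.07 − 150.1 = 722.96 Gt C.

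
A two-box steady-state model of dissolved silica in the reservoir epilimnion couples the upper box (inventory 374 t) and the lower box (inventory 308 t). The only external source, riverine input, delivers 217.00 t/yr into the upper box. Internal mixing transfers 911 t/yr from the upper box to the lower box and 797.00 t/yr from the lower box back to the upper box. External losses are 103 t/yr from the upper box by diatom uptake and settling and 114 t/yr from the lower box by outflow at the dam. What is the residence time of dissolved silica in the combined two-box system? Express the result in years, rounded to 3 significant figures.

For the system as a whole, the A↔B exchange is internal and contributes nothing to the throughput; only the external sinks remove mass.
M_total = 374 + 308 = 682.00 t.
ΣF_external_out = 103 + 114 = 217.00 t/yr.
τ = M_total / ΣF_ext = 682.00 / 217.00 = 3.143 yr.

3.14 yr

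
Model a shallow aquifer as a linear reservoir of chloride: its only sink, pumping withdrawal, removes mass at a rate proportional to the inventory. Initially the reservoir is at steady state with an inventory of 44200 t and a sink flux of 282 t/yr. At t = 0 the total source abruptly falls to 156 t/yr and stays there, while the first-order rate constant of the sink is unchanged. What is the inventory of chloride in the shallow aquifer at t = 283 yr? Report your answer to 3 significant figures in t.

27700 t

Residence time τ = M₀/F₀ = 156.7 yr. The eventual steady state is M_∞ = M₀·(F₁/F₀) = 44200 × 156/282 = 24451 t.
The anomaly ΔM(t) = M(t) − M_∞ decays as ΔM₀·e^(−t/τ) with ΔM₀ = 44200 − 24451 = 19750 t.
At t = 283 yr, e^(−t/τ) = e^(−1.806) = 0.1644, so ΔM = 3246 t and M = 24451 + 3246 = 27697 t.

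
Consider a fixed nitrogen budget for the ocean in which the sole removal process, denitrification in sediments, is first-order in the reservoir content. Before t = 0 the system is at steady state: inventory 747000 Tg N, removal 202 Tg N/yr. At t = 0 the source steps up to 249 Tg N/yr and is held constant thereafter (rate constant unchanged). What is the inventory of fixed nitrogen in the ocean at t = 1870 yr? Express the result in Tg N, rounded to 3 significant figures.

The sink rate constant is k = F₀/M₀ = 202/747000 = 0.0002704 yr⁻¹.
Solving dM/dt = F₁ − kM with M(0) = M₀ gives M(t) = F₁/k + (M₀ − F₁/k)·e^(−kt).
F₁/k = 249/0.0002704 = 920810 Tg N; kt = 0.0002704 × 1870 = 0.5057, e^(−kt) = 0.6031.
M(1870) = 920810 + (747000 − 920810) × 0.6031 = 920810 − 104800 = 815980 Tg N.

816000 Tg N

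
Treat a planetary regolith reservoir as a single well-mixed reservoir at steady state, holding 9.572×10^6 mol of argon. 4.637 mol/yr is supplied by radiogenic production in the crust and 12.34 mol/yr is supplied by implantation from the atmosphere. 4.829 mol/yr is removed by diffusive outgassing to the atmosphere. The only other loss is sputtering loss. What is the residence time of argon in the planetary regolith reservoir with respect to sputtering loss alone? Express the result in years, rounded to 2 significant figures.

At steady state ΣF_in = ΣF_out.
ΣF_in = 4.637 + 12.34 = 16.977 mol/yr.
Sputtering loss flux = ΣF_in − (4.829) = 16.977 − 4.829 = 12.15 mol/yr.
τ = M / F = 9.572×10^6 / 12.15 = 787900 yr.

790000 yr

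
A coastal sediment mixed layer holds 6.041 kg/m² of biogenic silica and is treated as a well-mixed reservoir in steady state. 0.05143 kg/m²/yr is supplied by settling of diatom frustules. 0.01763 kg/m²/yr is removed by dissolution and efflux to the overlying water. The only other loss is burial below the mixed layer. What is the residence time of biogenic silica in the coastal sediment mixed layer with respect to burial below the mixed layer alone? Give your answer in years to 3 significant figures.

179 yr

At steady state ΣF_in = ΣF_out.
ΣF_in = 0.051430 kg/m²/yr.
Burial below the mixed layer flux = ΣF_in − (0.01763) = 0.051430 − 0.01763 = 0.03380 kg/m²/yr.
τ = M / F = 6.041 / 0.03380 = 178.7 yr.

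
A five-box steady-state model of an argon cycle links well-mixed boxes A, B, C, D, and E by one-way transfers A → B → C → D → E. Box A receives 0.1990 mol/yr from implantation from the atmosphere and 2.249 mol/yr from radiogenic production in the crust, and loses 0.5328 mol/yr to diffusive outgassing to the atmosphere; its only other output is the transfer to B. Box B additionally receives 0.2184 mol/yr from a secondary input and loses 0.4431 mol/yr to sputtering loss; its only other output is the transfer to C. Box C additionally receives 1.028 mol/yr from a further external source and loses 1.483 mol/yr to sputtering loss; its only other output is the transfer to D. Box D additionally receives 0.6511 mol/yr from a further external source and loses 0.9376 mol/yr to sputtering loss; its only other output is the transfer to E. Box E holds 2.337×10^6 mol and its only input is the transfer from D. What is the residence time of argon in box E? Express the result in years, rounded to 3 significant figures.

Box A: F(A→B) = (0.1990 + 2.249) − 0.5328 = 1.9152 mol/yr.
Box B: F(B→C) = (1.9152 + 0.2184) − 0.4431 = 1.6905 mol/yr.
Box C: F(C→D) = (1.6905 + 1.028) − 1.483 = 1.2355 mol/yr.
Box D: F(D→E) = (1.2355 + 0.6511) − 0.9376 = 0.94900 mol/yr.
Box E throughput = its input = 0.94900 mol/yr; τ = 2.337×10^6 / 0.94900 = 2.463×10^6 yr.

2.46×10^6 yr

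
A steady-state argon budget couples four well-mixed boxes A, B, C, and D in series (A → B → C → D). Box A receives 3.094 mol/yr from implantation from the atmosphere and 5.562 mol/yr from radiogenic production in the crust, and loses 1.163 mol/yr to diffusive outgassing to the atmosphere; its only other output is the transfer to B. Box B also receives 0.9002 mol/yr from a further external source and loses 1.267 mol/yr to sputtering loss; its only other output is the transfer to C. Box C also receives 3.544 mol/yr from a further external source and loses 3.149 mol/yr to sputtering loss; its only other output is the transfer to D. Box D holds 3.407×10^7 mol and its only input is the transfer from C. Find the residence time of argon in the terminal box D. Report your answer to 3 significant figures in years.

Box A: F(A→B) = (3.094 + 5.562) − 1.163 = 7.4930 mol/yr.
Box B: F(B→C) = (7.4930 + 0.9002) − 1.267 = 7.1262 mol/yr.
Box C: F(C→D) = (7.1262 + 3.544) − 3.149 = 7.5212 mol/yr.
Box D throughput = its input = 7.5212 mol/yr; τ = 3.407×10^7 / 7.5212 = 4.530×10^6 yr.

4.53×10^6 yr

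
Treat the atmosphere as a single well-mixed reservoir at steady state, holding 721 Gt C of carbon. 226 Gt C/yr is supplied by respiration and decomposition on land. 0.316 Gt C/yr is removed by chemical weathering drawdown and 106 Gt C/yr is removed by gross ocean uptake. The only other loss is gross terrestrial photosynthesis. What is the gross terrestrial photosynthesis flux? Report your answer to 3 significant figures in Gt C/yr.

At steady state ΣF_in = ΣF_out.
ΣF_in = 226.00 Gt C/yr.
Gross terrestrial photosynthesis flux = ΣF_in − (0.316 + 106) = 226.00 − 106.3 = 119.7 Gt C/yr.

120 Gt C/yr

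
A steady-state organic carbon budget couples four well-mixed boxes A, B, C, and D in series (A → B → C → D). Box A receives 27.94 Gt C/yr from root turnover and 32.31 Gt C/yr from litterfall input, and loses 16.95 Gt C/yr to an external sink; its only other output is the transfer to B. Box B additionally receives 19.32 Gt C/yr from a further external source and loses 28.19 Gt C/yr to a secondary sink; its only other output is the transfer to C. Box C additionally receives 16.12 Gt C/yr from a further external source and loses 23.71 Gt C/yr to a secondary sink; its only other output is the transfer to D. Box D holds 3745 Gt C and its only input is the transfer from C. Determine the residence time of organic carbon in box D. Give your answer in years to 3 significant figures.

Box A: F(A→B) = (27.94 + 32.31) − 16.95 = 43.300 Gt C/yr.
Box B: F(B→C) = (43.300 + 19.32) − 28.19 = 34.430 Gt C/yr.
Box C: F(C→D) = (34.430 + 16.12) − 23.71 = 26.840 Gt C/yr.
Box D throughput = its input = 26.840 Gt C/yr; τ = 3745 / 26.840 = 139.5 yr.

140 yr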